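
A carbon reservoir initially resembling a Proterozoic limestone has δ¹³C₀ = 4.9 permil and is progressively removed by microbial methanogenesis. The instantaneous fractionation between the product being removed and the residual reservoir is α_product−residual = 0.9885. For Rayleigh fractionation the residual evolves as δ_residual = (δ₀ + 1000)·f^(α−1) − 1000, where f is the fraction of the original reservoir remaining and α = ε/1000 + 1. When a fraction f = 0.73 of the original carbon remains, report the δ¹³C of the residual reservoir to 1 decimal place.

Rayleigh residual: δ_res = (δ₀ + 1000)·f^(α−1) − 1000
α − 1 = -0.01150
f^(α−1) = 0.73^(-0.01150) = 1.003626
δ_res = (4.9 + 1000) × 1.003626 − 1000 = 1008.543 − 1000 = 8.54 permil

8.5 permil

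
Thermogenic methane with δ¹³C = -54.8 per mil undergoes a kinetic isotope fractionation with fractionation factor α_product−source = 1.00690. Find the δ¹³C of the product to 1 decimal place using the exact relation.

-48.3 per mil

δ_product = (δ_source + 1000)·α − 1000
δ_product = (-54.8 + 1000) × 1.00690 − 1000
δ_product = 951.722 − 1000 = -48.28 per mil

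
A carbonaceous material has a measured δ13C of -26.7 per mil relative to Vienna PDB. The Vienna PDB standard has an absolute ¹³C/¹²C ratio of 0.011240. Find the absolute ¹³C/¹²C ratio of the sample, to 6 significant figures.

0.0109399

R_sample = R_standard × (δ13C/1000 + 1)
R_sample = 0.011240 × (-26.7/1000 + 1) = 0.011240 × 0.973300
R_sample = 0.0109399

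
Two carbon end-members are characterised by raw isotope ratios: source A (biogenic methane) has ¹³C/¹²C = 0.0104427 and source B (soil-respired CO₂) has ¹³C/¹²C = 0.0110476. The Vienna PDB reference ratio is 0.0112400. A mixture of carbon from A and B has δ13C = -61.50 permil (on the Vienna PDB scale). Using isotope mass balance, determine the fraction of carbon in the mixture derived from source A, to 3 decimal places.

δ_A = (0.0104427/0.0112400 − 1)×1000 = (0.929066 − 1)×1000 = -70.934 permil
δ_B = (0.0110476/0.0112400 − 1)×1000 = (0.982883 − 1)×1000 = -17.117 permil
f_A = (δ_mix − δ_B)/(δ_A − δ_B) = (-61.50 − (-17.117))/(-70.934 − (-17.117))
f_A = -44.383 / -53.817 = 0.8247

0.825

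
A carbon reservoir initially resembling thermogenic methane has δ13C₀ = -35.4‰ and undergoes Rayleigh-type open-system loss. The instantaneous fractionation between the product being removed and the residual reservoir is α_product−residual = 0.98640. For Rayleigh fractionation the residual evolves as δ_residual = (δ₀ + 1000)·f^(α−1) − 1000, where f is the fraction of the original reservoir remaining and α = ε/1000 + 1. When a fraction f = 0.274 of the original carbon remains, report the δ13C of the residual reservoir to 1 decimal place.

-18.3‰

Rayleigh residual: δ_res = (δ₀ + 1000)·f^(α−1) − 1000
α − 1 = -0.01360
f^(α−1) = 0.274^(-0.01360) = 1.017763
δ_res = (-35.4 + 1000) × 1.017763 − 1000 = 981.734 − 1000 = -18.27‰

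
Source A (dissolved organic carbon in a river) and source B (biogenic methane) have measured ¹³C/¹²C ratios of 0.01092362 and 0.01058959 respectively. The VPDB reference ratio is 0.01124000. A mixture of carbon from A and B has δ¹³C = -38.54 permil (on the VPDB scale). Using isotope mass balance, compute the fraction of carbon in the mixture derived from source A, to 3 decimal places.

δ_A = (0.01092362/0.01124000 − 1)×1000 = (0.971852 − 1)×1000 = -28.148 permil
δ_B = (0.01058959/0.01124000 − 1)×1000 = (0.942134 − 1)×1000 = -57.866 permil
f_A = (δ_mix − δ_B)/(δ_A − δ_B) = (-38.54 − (-57.866))/(-28.148 − (-57.866))
f_A = 19.326 / 29.718 = 0.6503

0.650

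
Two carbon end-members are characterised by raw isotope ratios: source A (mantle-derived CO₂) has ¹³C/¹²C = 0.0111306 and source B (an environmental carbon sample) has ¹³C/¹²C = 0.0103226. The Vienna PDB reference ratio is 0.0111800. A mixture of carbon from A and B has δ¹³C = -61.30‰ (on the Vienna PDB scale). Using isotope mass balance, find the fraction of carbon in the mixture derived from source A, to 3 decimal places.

δ_A = (0.0111306/0.0111800 − 1)×1000 = (0.995581 − 1)×1000 = -4.419‰
δ_B = (0.0103226/0.0111800 − 1)×1000 = (0.923309 − 1)×1000 = -76.691‰
f_A = (δ_mix − δ_B)/(δ_A − δ_B) = (-61.30 − (-76.691))/(-4.419 − (-76.691))
f_A = 15.391 / 72.272 = 0.2130

0.213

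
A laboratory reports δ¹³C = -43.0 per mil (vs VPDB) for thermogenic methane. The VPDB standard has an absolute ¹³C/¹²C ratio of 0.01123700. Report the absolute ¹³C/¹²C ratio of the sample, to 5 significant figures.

R_sample = R_standard × (δ¹³C/1000 + 1)
R_sample = 0.01123700 × (-43.0/1000 + 1) = 0.01123700 × 0.957000
R_sample = 0.0107538

0.010754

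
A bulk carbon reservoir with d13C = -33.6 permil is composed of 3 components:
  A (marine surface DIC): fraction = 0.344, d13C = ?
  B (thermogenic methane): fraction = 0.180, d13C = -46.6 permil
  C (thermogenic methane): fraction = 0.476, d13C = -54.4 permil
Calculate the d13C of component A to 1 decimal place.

Isotope mass balance: δ_bulk = Σ fᵢ·δᵢ.
-33.6 = 0.344×δ_A + 0.180×(-46.6) + 0.476×(-54.4)
0.344·δ_A = -33.6 − (-34.282) = 0.682
δ_A = 0.682 / 0.344 = 1.98 permil

2.0 permil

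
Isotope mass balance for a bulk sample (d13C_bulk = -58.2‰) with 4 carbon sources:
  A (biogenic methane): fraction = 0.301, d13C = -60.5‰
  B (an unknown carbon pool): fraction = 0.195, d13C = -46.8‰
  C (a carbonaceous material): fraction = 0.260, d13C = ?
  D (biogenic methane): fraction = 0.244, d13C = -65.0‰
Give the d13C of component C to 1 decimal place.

Isotope mass balance: δ_bulk = Σ fᵢ·δᵢ.
-58.2 = 0.301×(-60.5) + 0.195×(-46.8) + 0.260×δ_C + 0.244×(-65.0)
0.260·δ_C = -58.2 − (-43.197) = -15.004
δ_C = -15.004 / 0.260 = -57.71‰

-57.7‰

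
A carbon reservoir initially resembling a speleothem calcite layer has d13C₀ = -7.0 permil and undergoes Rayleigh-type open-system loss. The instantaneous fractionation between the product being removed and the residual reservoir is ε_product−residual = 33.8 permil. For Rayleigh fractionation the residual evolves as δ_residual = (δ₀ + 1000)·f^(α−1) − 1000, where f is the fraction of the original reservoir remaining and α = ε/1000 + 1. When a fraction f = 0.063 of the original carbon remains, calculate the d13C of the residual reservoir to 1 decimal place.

Rayleigh residual: δ_res = (δ₀ + 1000)·f^(α−1) − 1000
α = ε/1000 + 1 = 1.03380, so α − 1 = 0.03380
f^(α−1) = 0.063^(0.03380) = 0.910789
δ_res = (-7.0 + 1000) × 0.910789 − 1000 = 904.413 − 1000 = -95.59 permil

-95.6 permil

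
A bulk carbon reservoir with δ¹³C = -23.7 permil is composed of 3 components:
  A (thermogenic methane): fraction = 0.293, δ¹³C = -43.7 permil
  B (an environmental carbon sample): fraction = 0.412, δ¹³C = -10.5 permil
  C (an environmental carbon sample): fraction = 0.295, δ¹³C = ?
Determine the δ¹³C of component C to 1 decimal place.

Isotope mass balance: δ_bulk = Σ fᵢ·δᵢ.
-23.7 = 0.293×(-43.7) + 0.412×(-10.5) + 0.295×δ_C
0.295·δ_C = -23.7 − (-17.130) = -6.570
δ_C = -6.570 / 0.295 = -22.27 permil

-22.3 permil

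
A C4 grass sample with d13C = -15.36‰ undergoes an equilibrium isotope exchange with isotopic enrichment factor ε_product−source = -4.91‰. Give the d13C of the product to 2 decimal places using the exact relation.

To first order, δ_product ≈ δ_source + ε = -20.27‰.
Exactly, δ_product = (δ_source + 1000)·(ε/1000 + 1) − 1000.
δ_product = (-15.36 + 1000) × (-4.91/1000 + 1) − 1000
δ_product = -20.195‰

-20.19‰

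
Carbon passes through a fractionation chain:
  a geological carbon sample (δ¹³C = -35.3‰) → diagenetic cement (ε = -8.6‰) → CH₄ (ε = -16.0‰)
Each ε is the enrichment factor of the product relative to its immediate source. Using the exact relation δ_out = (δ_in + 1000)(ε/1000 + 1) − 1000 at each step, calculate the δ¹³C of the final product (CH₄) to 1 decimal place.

-58.9‰

step 1: δ = (-35.30 + 1000)·(-8.6/1000 + 1) − 1000 = -43.60‰
step 2: δ = (-43.60 + 1000)·(-16.0/1000 + 1) − 1000 = -58.90‰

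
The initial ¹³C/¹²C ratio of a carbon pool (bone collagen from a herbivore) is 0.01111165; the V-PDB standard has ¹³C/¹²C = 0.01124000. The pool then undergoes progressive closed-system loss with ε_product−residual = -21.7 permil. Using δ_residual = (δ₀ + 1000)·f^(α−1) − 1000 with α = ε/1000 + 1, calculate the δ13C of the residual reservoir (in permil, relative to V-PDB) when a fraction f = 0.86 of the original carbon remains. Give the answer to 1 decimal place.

-8.2 permil

δ₀ = (0.01111165/0.01124000 − 1)×1000 = (0.988581 − 1)×1000 = -11.419 permil
α − 1 = ε/1000 = -0.0217
f^(α−1) = 0.86^(-0.0217) = 1.003278
δ_res = (-11.419 + 1000) × 1.003278 − 1000 = 991.822 − 1000 = -8.18 permil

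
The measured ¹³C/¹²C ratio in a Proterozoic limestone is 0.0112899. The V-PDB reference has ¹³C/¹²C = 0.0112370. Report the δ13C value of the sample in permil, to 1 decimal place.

δ13C = (R_sample / R_standard − 1) × 1000
R_sample / R_standard = 0.0112899 / 0.0112370 = 1.004708
δ13C = (1.004708 − 1) × 1000 = 4.71 permil

4.7 permil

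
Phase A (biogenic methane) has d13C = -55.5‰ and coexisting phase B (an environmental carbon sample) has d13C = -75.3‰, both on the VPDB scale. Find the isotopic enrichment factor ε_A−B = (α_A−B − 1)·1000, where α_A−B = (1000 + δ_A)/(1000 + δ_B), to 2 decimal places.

21.41‰

α_A−B = (1000 + -55.5) / (1000 + -75.3) = 944.5 / 924.7 = 1.021412
ε_A−B = (1.021412 − 1) × 1000 = 21.412‰
(The approximation ε ≈ δ_A − δ_B would give 19.8‰.)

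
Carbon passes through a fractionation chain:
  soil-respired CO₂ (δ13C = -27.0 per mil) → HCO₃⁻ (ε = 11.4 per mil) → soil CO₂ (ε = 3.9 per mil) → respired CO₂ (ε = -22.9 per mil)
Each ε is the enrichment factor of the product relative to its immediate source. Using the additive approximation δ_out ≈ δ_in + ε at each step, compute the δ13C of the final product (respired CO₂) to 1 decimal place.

step 1: δ ≈ -27.0 + (11.4) = -15.6 per mil
step 2: δ ≈ -15.6 + (3.9) = -11.7 per mil
step 3: δ ≈ -11.7 + (-22.9) = -34.6 per mil

-34.6 per mil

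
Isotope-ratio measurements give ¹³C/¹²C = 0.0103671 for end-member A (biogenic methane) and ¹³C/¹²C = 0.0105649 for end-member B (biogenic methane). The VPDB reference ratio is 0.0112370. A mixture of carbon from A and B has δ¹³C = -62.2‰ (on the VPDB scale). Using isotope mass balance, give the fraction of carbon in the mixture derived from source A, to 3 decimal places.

0.136

δ_A = (0.0103671/0.0112370 − 1)×1000 = (0.922586 − 1)×1000 = -77.414‰
δ_B = (0.0105649/0.0112370 − 1)×1000 = (0.940189 − 1)×1000 = -59.811‰
f_A = (δ_mix − δ_B)/(δ_A − δ_B) = (-62.2 − (-59.811))/(-77.414 − (-59.811))
f_A = -2.389 / -17.603 = 0.1357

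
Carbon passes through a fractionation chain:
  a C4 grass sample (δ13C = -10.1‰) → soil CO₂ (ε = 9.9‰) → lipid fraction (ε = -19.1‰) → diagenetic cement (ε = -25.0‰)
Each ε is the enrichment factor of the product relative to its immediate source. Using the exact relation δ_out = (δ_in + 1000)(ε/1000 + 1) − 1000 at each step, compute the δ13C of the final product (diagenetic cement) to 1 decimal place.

step 1: δ = (-10.10 + 1000)·(9.9/1000 + 1) − 1000 = -0.30‰
step 2: δ = (-0.30 + 1000)·(-19.1/1000 + 1) − 1000 = -19.39‰
step 3: δ = (-19.39 + 1000)·(-25.0/1000 + 1) − 1000 = -43.91‰

-43.9‰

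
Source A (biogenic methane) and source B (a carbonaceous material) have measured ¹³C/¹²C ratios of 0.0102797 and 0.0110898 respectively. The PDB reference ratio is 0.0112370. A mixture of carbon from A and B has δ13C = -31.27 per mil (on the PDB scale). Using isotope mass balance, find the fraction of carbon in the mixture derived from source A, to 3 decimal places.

0.252

δ_A = (0.0102797/0.0112370 − 1)×1000 = (0.914808 − 1)×1000 = -85.192 per mil
δ_B = (0.0110898/0.0112370 − 1)×1000 = (0.986900 − 1)×1000 = -13.100 per mil
f_A = (δ_mix − δ_B)/(δ_A − δ_B) = (-31.27 − (-13.100))/(-85.192 − (-13.100))
f_A = -18.170 / -72.092 = 0.2520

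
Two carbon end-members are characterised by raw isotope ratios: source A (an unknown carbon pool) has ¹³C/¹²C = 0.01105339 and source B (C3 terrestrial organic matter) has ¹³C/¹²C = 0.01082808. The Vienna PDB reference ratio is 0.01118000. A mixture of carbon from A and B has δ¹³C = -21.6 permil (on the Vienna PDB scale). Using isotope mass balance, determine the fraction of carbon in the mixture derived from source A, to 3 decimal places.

0.490

δ_A = (0.01105339/0.01118000 − 1)×1000 = (0.988675 − 1)×1000 = -11.325 permil
δ_B = (0.01082808/0.01118000 − 1)×1000 = (0.968522 − 1)×1000 = -31.478 permil
f_A = (δ_mix − δ_B)/(δ_A − δ_B) = (-21.6 − (-31.478))/(-11.325 − (-31.478))
f_A = 9.878 / 20.153 = 0.4901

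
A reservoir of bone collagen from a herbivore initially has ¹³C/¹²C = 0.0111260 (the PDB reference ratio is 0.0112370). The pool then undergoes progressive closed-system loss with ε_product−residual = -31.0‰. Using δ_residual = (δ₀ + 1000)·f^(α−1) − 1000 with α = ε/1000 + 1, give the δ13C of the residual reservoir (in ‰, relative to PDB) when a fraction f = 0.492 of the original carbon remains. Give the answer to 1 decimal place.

12.1‰

δ₀ = (0.0111260/0.0112370 − 1)×1000 = (0.990122 − 1)×1000 = -9.878‰
α − 1 = ε/1000 = -0.0310
f^(α−1) = 0.492^(-0.0310) = 1.022231
δ_res = (-9.878 + 1000) × 1.022231 − 1000 = 1012.133 − 1000 = 12.13‰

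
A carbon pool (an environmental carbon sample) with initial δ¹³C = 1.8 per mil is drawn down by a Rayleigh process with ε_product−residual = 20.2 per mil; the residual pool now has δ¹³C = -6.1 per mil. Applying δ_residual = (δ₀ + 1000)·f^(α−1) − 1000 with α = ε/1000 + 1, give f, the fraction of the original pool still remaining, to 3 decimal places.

0.676

α − 1 = ε/1000 = 0.0202
(δ_res + 1000)/(δ₀ + 1000) = (-6.1 + 1000)/(1.8 + 1000) = 993.9/1001.8 = 0.992114
f = 0.992114^(1/0.0202) = exp(ln(0.992114)/0.0202) = exp(-0.00792/0.0202)
f = exp(-0.3919) = 0.6757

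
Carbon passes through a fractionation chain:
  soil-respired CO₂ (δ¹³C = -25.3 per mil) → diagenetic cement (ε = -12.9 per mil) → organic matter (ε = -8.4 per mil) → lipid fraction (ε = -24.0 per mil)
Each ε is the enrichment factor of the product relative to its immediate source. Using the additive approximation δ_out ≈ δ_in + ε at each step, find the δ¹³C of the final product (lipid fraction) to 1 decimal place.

step 1: δ ≈ -25.3 + (-12.9) = -38.2 per mil
step 2: δ ≈ -38.2 + (-8.4) = -46.6 per mil
step 3: δ ≈ -46.6 + (-24.0) = -70.6 per mil

-70.6 per mil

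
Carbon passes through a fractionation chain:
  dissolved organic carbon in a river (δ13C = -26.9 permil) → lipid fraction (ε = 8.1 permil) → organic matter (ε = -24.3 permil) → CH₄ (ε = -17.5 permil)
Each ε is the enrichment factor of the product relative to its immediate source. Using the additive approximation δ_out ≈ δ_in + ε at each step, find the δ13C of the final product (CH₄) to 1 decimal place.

step 1: δ ≈ -26.9 + (8.1) = -18.8 permil
step 2: δ ≈ -18.8 + (-24.3) = -43.1 permil
step 3: δ ≈ -43.1 + (-17.5) = -60.6 permil

-60.6 permil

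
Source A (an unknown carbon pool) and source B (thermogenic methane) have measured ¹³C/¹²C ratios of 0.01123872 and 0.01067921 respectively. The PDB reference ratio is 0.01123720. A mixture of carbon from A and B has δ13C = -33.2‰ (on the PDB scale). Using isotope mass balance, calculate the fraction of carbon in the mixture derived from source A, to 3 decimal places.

δ_A = (0.01123872/0.01123720 − 1)×1000 = (1.000135 − 1)×1000 = 0.135‰
δ_B = (0.01067921/0.01123720 − 1)×1000 = (0.950344 − 1)×1000 = -49.656‰
f_A = (δ_mix − δ_B)/(δ_A − δ_B) = (-33.2 − (-49.656))/(0.135 − (-49.656))
f_A = 16.456 / 49.791 = 0.3305

0.330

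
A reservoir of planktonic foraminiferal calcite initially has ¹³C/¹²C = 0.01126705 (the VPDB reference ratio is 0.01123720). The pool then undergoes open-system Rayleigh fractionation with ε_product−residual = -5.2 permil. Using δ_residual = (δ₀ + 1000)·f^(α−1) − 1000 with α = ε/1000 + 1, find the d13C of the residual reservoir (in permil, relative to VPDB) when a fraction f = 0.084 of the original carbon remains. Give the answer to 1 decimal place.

δ₀ = (0.01126705/0.01123720 − 1)×1000 = (1.002656 − 1)×1000 = 2.656 permil
α − 1 = ε/1000 = -0.0052
f^(α−1) = 0.084^(-0.0052) = 1.012963
δ_res = (2.656 + 1000) × 1.012963 − 1000 = 1015.654 − 1000 = 15.65 permil

15.7 permil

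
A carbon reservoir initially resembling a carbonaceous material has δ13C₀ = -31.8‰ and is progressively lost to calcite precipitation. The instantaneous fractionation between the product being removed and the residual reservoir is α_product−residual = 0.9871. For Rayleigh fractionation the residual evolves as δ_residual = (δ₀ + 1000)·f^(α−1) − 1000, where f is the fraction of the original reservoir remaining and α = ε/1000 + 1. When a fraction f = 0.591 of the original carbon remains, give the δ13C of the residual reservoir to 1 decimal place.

-25.2‰

Rayleigh residual: δ_res = (δ₀ + 1000)·f^(α−1) − 1000
α − 1 = -0.01290
f^(α−1) = 0.591^(-0.01290) = 1.006808
δ_res = (-31.8 + 1000) × 1.006808 − 1000 = 974.791 − 1000 = -25.21‰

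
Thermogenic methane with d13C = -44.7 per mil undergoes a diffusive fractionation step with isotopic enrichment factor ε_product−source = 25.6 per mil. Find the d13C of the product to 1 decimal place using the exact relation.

To first order, δ_product ≈ δ_source + ε = -19.1 per mil.
Exactly, δ_product = (δ_source + 1000)·(ε/1000 + 1) − 1000.
δ_product = (-44.7 + 1000) × (25.6/1000 + 1) − 1000
δ_product = -20.24 per mil

-20.2 per mil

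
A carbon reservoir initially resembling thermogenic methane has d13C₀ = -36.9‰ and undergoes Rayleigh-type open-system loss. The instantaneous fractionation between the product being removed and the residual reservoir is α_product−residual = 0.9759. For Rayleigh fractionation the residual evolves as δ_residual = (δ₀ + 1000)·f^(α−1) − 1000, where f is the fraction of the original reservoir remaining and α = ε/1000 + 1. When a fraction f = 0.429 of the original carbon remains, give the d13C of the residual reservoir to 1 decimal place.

-17.1‰

Rayleigh residual: δ_res = (δ₀ + 1000)·f^(α−1) − 1000
α − 1 = -0.02410
f^(α−1) = 0.429^(-0.02410) = 1.020605
δ_res = (-36.9 + 1000) × 1.020605 − 1000 = 982.945 − 1000 = -17.06‰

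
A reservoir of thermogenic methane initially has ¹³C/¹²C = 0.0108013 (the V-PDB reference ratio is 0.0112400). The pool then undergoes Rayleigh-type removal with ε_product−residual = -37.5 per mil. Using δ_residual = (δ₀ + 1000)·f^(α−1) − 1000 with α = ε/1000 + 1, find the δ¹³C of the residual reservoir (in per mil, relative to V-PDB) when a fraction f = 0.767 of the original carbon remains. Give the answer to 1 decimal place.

δ₀ = (0.0108013/0.0112400 − 1)×1000 = (0.960970 − 1)×1000 = -39.030 per mil
α − 1 = ε/1000 = -0.0375
f^(α−1) = 0.767^(-0.0375) = 1.009997
δ_res = (-39.030 + 1000) × 1.009997 − 1000 = 970.577 − 1000 = -29.42 per mil

-29.4 per mil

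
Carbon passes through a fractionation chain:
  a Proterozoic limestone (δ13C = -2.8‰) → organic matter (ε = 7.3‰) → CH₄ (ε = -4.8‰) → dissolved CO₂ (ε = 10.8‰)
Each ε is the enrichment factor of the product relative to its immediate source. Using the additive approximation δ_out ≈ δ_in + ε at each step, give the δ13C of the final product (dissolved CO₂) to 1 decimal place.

10.5‰

step 1: δ ≈ -2.8 + (7.3) = 4.5‰
step 2: δ ≈ 4.5 + (-4.8) = -0.3‰
step 3: δ ≈ -0.3 + (10.8) = 10.5‰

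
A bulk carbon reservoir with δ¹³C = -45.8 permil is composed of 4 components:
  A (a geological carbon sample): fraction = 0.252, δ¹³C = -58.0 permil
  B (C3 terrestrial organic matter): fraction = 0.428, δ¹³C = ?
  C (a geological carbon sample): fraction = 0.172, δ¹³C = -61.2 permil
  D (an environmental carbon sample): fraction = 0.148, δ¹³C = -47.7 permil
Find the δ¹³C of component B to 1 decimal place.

Isotope mass balance: δ_bulk = Σ fᵢ·δᵢ.
-45.8 = 0.252×(-58.0) + 0.428×δ_B + 0.172×(-61.2) + 0.148×(-47.7)
0.428·δ_B = -45.8 − (-32.202) = -13.598
δ_B = -13.598 / 0.428 = -31.77 permil

-31.8 permil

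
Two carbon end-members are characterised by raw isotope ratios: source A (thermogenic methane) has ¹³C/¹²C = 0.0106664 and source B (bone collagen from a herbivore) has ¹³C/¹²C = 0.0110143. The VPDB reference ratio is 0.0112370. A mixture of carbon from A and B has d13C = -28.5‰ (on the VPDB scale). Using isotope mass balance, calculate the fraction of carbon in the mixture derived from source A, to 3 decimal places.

δ_A = (0.0106664/0.0112370 − 1)×1000 = (0.949221 − 1)×1000 = -50.779‰
δ_B = (0.0110143/0.0112370 − 1)×1000 = (0.980182 − 1)×1000 = -19.818‰
f_A = (δ_mix − δ_B)/(δ_A − δ_B) = (-28.5 − (-19.818))/(-50.779 − (-19.818))
f_A = -8.682 / -30.960 = 0.2804

0.280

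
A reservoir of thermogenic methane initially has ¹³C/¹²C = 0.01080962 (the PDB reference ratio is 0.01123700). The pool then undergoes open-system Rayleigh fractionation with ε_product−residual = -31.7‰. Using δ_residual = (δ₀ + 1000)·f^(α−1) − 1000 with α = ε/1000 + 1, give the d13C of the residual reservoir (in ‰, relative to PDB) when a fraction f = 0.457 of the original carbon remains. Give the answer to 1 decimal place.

δ₀ = (0.01080962/0.01123700 − 1)×1000 = (0.961967 − 1)×1000 = -38.033‰
α − 1 = ε/1000 = -0.0317
f^(α−1) = 0.457^(-0.0317) = 1.025134
δ_res = (-38.033 + 1000) × 1.025134 − 1000 = 986.145 − 1000 = -13.86‰

-13.9‰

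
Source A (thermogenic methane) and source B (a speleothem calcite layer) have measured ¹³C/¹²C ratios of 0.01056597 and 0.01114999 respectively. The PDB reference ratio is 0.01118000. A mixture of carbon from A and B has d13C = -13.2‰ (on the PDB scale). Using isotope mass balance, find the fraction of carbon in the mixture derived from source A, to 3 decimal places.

0.201

δ_A = (0.01056597/0.01118000 − 1)×1000 = (0.945078 − 1)×1000 = -54.922‰
δ_B = (0.01114999/0.01118000 − 1)×1000 = (0.997316 − 1)×1000 = -2.684‰
f_A = (δ_mix − δ_B)/(δ_A − δ_B) = (-13.2 − (-2.684))/(-54.922 − (-2.684))
f_A = -10.516 / -52.238 = 0.2013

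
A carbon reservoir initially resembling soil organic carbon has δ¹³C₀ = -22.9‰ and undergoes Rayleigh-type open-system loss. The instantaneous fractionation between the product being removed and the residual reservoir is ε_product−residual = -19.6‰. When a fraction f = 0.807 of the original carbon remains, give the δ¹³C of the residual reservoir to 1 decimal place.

Rayleigh residual: δ_res = (δ₀ + 1000)·f^(α−1) − 1000
α = ε/1000 + 1 = 0.98040, so α − 1 = -0.01960
f^(α−1) = 0.807^(-0.01960) = 1.004212
δ_res = (-22.9 + 1000) × 1.004212 − 1000 = 981.215 − 1000 = -18.78‰

-18.8‰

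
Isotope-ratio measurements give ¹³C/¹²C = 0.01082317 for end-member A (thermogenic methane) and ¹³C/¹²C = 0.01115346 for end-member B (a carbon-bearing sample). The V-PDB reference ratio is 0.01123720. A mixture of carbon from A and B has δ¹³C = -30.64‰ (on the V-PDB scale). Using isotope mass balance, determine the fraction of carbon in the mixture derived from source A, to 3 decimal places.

0.789

δ_A = (0.01082317/0.01123720 − 1)×1000 = (0.963155 − 1)×1000 = -36.845‰
δ_B = (0.01115346/0.01123720 − 1)×1000 = (0.992548 − 1)×1000 = -7.452‰
f_A = (δ_mix − δ_B)/(δ_A − δ_B) = (-30.64 − (-7.452))/(-36.845 − (-7.452))
f_A = -23.188 / -29.393 = 0.7889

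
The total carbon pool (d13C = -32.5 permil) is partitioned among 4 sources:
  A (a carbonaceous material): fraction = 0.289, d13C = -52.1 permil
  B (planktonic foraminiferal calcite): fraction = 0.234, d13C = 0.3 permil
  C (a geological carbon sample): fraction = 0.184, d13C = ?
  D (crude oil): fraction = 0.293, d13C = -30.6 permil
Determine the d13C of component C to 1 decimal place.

Isotope mass balance: δ_bulk = Σ fᵢ·δᵢ.
-32.5 = 0.289×(-52.1) + 0.234×(0.3) + 0.184×δ_C + 0.293×(-30.6)
0.184·δ_C = -32.5 − (-23.952) = -8.548
δ_C = -8.548 / 0.184 = -46.45 permil

-46.5 permil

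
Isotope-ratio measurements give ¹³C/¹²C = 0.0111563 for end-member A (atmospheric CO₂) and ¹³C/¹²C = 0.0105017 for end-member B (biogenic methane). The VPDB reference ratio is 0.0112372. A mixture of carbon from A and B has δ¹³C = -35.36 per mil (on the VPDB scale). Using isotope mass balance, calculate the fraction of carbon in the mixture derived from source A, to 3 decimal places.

0.517

δ_A = (0.0111563/0.0112372 − 1)×1000 = (0.992801 − 1)×1000 = -7.199 per mil
δ_B = (0.0105017/0.0112372 − 1)×1000 = (0.934548 − 1)×1000 = -65.452 per mil
f_A = (δ_mix − δ_B)/(δ_A − δ_B) = (-35.36 − (-65.452))/(-7.199 − (-65.452))
f_A = 30.092 / 58.253 = 0.5166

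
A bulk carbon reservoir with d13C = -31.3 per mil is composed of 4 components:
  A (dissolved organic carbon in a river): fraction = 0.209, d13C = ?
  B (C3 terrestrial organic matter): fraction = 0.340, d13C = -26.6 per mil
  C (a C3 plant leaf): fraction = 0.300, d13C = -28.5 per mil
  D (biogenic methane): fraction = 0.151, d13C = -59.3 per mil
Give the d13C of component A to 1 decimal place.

Isotope mass balance: δ_bulk = Σ fᵢ·δᵢ.
-31.3 = 0.209×δ_A + 0.340×(-26.6) + 0.300×(-28.5) + 0.151×(-59.3)
0.209·δ_A = -31.3 − (-26.548) = -4.752
δ_A = -4.752 / 0.209 = -22.74 per mil

-22.7 per mil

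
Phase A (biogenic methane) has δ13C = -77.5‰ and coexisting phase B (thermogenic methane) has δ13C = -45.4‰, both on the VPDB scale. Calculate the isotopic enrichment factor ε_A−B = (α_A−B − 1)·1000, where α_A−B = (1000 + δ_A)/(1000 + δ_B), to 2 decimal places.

-33.63‰

α_A−B = (1000 + -77.5) / (1000 + -45.4) = 922.5 / 954.6 = 0.966373
ε_A−B = (0.966373 − 1) × 1000 = -33.627‰
(The approximation ε ≈ δ_A − δ_B would give -32.1‰.)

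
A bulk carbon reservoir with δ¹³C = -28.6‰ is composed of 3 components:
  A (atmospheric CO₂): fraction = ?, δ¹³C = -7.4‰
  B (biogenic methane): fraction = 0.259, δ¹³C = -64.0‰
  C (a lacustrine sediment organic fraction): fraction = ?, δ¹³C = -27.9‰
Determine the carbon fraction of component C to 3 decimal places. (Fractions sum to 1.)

Let f_C and f_A be the unknown fractions; fractions sum to 1 so f_C + f_A = 0.741.
Mass balance: Σ fᵢ·δᵢ = δ_bulk ⇒ f_C·(-27.9) + f_A·(-7.4) = -28.6 − (-16.576) = -12.024
Substitute f_A = 0.741 − f_C:
f_C·(-27.9 − -7.4) = -12.024 − 0.741×(-7.4) = -6.541
f_C = -6.541 / -20.5 = 0.3191

0.319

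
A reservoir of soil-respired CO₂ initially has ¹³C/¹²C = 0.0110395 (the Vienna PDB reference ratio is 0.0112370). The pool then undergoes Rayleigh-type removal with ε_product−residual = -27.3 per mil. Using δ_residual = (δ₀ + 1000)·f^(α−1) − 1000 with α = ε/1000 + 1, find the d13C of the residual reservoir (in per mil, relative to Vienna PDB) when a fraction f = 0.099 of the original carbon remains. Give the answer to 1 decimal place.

46.4 per mil

δ₀ = (0.0110395/0.0112370 − 1)×1000 = (0.982424 − 1)×1000 = -17.576 per mil
α − 1 = ε/1000 = -0.0273
f^(α−1) = 0.099^(-0.0273) = 1.065171
δ_res = (-17.576 + 1000) × 1.065171 − 1000 = 1046.449 − 1000 = 46.45 per mil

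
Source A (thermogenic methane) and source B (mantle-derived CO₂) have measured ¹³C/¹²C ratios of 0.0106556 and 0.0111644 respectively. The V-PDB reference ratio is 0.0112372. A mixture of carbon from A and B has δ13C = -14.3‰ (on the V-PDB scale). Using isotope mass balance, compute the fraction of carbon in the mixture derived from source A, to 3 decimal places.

δ_A = (0.0106556/0.0112372 − 1)×1000 = (0.948243 − 1)×1000 = -51.757‰
δ_B = (0.0111644/0.0112372 − 1)×1000 = (0.993522 − 1)×1000 = -6.478‰
f_A = (δ_mix − δ_B)/(δ_A − δ_B) = (-14.3 − (-6.478))/(-51.757 − (-6.478))
f_A = -7.822 / -45.278 = 0.1727

0.173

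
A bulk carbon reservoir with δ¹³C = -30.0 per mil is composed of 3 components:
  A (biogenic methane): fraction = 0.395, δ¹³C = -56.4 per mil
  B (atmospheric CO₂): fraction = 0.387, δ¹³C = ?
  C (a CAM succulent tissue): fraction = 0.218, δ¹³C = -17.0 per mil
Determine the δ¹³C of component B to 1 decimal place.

Isotope mass balance: δ_bulk = Σ fᵢ·δᵢ.
-30.0 = 0.395×(-56.4) + 0.387×δ_B + 0.218×(-17.0)
0.387·δ_B = -30.0 − (-25.984) = -4.016
δ_B = -4.016 / 0.387 = -10.38 per mil

-10.4 per mil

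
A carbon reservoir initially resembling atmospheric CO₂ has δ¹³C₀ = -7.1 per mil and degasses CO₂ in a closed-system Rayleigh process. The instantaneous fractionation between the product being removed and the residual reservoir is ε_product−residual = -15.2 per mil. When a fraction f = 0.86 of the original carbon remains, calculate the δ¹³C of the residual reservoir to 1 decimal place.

-4.8 per mil

Rayleigh residual: δ_res = (δ₀ + 1000)·f^(α−1) − 1000
α = ε/1000 + 1 = 0.98480, so α − 1 = -0.01520
f^(α−1) = 0.86^(-0.01520) = 1.002295
δ_res = (-7.1 + 1000) × 1.002295 − 1000 = 995.179 − 1000 = -4.82 per mil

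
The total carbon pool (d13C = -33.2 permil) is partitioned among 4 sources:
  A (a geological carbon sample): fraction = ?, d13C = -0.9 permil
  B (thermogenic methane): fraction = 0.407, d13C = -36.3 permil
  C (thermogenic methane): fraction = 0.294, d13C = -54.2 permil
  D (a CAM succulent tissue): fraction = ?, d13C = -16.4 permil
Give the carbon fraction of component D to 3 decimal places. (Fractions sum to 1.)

Let f_D and f_A be the unknown fractions; fractions sum to 1 so f_D + f_A = 0.299.
Mass balance: Σ fᵢ·δᵢ = δ_bulk ⇒ f_D·(-16.4) + f_A·(-0.9) = -33.2 − (-30.709) = -2.491
Substitute f_A = 0.299 − f_D:
f_D·(-16.4 − -0.9) = -2.491 − 0.299×(-0.9) = -2.222
f_D = -2.222 / -15.5 = 0.1434

0.143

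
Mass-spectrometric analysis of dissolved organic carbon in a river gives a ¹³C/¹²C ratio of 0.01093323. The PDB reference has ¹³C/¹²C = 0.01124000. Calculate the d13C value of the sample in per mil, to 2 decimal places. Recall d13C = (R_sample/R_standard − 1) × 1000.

-27.29 per mil

d13C = (R_sample / R_standard − 1) × 1000
R_sample / R_standard = 0.01093323 / 0.01124000 = 0.972707
d13C = (0.972707 − 1) × 1000 = -27.293 per mil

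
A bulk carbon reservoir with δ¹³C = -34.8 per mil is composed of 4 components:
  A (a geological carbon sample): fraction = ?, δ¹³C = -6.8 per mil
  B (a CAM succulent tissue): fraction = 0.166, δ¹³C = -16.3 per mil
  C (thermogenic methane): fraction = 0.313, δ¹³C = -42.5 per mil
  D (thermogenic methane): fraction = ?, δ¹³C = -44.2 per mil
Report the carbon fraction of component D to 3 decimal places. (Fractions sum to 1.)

0.408

Let f_D and f_A be the unknown fractions; fractions sum to 1 so f_D + f_A = 0.521.
Mass balance: Σ fᵢ·δᵢ = δ_bulk ⇒ f_D·(-44.2) + f_A·(-6.8) = -34.8 − (-16.008) = -18.792
Substitute f_A = 0.521 − f_D:
f_D·(-44.2 − -6.8) = -18.792 − 0.521×(-6.8) = -15.249
f_D = -15.249 / -37.4 = 0.4077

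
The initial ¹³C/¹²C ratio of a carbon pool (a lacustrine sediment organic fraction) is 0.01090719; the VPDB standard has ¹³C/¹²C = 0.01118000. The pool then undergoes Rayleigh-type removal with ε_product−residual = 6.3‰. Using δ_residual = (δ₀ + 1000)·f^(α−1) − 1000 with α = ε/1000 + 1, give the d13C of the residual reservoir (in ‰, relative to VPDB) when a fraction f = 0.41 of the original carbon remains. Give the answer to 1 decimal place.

δ₀ = (0.01090719/0.01118000 − 1)×1000 = (0.975598 − 1)×1000 = -24.402‰
α − 1 = ε/1000 = 0.0063
f^(α−1) = 0.41^(0.0063) = 0.994399
δ_res = (-24.402 + 1000) × 0.994399 − 1000 = 970.134 − 1000 = -29.87‰

-29.9‰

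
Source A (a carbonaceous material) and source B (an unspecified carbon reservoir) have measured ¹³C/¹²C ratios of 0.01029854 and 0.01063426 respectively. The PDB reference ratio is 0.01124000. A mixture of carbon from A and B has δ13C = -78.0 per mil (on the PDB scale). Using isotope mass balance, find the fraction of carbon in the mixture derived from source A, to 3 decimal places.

δ_A = (0.01029854/0.01124000 − 1)×1000 = (0.916240 − 1)×1000 = -83.760 per mil
δ_B = (0.01063426/0.01124000 − 1)×1000 = (0.946109 − 1)×1000 = -53.891 per mil
f_A = (δ_mix − δ_B)/(δ_A − δ_B) = (-78.0 − (-53.891))/(-83.760 − (-53.891))
f_A = -24.109 / -29.868 = 0.8072

0.807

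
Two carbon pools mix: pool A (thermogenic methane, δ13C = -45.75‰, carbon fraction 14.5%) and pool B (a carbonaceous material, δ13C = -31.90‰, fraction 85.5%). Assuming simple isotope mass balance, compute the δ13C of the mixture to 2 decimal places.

-33.91‰

δ_mix = f_A·δ_A + f_B·δ_B
δ_mix = 0.145 × (-45.75) + 0.855 × (-31.90)
δ_mix = -6.634 + -27.274 = -33.908‰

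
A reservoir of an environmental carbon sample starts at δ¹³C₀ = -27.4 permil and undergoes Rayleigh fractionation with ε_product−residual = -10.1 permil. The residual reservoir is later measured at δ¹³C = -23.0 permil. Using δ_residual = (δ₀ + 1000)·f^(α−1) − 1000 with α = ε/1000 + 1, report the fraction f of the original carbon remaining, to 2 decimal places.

0.64

α − 1 = ε/1000 = -0.0101
(δ_res + 1000)/(δ₀ + 1000) = (-23.0 + 1000)/(-27.4 + 1000) = 977.0/972.6 = 1.004524
f = 1.004524^(1/-0.0101) = exp(ln(1.004524)/-0.0101) = exp(0.00451/-0.0101)
f = exp(-0.4469) = 0.6396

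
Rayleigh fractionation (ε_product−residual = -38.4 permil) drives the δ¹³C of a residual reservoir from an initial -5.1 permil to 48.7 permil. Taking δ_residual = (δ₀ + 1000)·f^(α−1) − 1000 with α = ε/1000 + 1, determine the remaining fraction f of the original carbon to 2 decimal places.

α − 1 = ε/1000 = -0.0384
(δ_res + 1000)/(δ₀ + 1000) = (48.7 + 1000)/(-5.1 + 1000) = 1048.7/994.9 = 1.054076
f = 1.054076^(1/-0.0384) = exp(ln(1.054076)/-0.0384) = exp(0.05266/-0.0384)
f = exp(-1.3715) = 0.2537

0.25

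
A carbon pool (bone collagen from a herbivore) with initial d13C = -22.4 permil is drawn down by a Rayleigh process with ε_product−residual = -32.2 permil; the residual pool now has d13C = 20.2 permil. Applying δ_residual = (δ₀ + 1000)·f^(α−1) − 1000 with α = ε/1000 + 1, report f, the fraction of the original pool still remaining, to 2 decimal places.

0.27

α − 1 = ε/1000 = -0.0322
(δ_res + 1000)/(δ₀ + 1000) = (20.2 + 1000)/(-22.4 + 1000) = 1020.2/977.6 = 1.043576
f = 1.043576^(1/-0.0322) = exp(ln(1.043576)/-0.0322) = exp(0.04265/-0.0322)
f = exp(-1.3246) = 0.2659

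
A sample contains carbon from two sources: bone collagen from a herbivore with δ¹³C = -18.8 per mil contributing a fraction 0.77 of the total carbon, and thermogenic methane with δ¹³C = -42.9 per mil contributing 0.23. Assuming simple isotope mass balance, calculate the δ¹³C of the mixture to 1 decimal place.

-24.3 per mil

δ_mix = f_A·δ_A + f_B·δ_B
δ_mix = 0.77 × (-18.8) + 0.23 × (-42.9)
δ_mix = -14.48 + -9.87 = -24.34 per mil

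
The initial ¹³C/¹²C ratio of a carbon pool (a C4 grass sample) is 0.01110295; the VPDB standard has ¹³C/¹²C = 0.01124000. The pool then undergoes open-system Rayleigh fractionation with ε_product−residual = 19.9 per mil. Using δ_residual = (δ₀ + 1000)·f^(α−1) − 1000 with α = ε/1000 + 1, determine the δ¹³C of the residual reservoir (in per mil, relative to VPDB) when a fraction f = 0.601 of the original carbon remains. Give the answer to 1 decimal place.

δ₀ = (0.01110295/0.01124000 − 1)×1000 = (0.987807 − 1)×1000 = -12.193 per mil
α − 1 = ε/1000 = 0.0199
f^(α−1) = 0.601^(0.0199) = 0.989919
δ_res = (-12.193 + 1000) × 0.989919 − 1000 = 977.849 − 1000 = -22.15 per mil

-22.2 per mil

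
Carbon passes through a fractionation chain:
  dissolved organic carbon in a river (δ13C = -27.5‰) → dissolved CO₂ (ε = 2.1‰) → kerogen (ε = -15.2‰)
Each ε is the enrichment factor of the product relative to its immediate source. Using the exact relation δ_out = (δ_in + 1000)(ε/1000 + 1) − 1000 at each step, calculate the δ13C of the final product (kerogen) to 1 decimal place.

-40.3‰

step 1: δ = (-27.50 + 1000)·(2.1/1000 + 1) − 1000 = -25.46‰
step 2: δ = (-25.46 + 1000)·(-15.2/1000 + 1) − 1000 = -40.27‰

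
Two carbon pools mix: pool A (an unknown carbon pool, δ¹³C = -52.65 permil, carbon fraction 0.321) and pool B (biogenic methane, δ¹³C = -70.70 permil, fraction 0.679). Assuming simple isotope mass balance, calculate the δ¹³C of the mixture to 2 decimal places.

δ_mix = f_A·δ_A + f_B·δ_B
δ_mix = 0.321 × (-52.65) + 0.679 × (-70.70)
δ_mix = -16.901 + -48.005 = -64.906 permil

-64.91 permil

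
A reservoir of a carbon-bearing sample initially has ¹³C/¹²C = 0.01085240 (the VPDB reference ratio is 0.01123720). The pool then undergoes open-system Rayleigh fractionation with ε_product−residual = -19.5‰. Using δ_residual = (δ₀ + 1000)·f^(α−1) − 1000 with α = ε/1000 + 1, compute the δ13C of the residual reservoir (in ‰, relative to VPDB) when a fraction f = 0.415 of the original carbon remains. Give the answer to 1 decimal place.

δ₀ = (0.01085240/0.01123720 − 1)×1000 = (0.965757 − 1)×1000 = -34.243‰
α − 1 = ε/1000 = -0.0195
f^(α−1) = 0.415^(-0.0195) = 1.017298
δ_res = (-34.243 + 1000) × 1.017298 − 1000 = 982.462 − 1000 = -17.54‰

-17.5‰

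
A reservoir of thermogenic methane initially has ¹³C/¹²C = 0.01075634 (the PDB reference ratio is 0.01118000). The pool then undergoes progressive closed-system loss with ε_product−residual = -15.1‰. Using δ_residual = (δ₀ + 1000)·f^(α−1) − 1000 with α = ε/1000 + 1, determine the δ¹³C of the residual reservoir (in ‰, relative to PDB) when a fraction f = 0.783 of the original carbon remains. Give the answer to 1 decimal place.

-34.3‰

δ₀ = (0.01075634/0.01118000 − 1)×1000 = (0.962106 − 1)×1000 = -37.894‰
α − 1 = ε/1000 = -0.0151
f^(α−1) = 0.783^(-0.0151) = 1.003701
δ_res = (-37.894 + 1000) × 1.003701 − 1000 = 965.666 − 1000 = -34.33‰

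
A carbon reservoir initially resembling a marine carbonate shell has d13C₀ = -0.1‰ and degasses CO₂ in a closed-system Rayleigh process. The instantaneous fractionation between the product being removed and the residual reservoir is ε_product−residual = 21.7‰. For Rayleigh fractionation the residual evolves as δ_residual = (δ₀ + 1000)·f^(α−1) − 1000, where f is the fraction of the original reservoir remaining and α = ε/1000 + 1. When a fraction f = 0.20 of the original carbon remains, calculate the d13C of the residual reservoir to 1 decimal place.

-34.4‰

Rayleigh residual: δ_res = (δ₀ + 1000)·f^(α−1) − 1000
α = ε/1000 + 1 = 1.02170, so α − 1 = 0.02170
f^(α−1) = 0.20^(0.02170) = 0.965678
δ_res = (-0.1 + 1000) × 0.965678 − 1000 = 965.581 − 1000 = -34.42‰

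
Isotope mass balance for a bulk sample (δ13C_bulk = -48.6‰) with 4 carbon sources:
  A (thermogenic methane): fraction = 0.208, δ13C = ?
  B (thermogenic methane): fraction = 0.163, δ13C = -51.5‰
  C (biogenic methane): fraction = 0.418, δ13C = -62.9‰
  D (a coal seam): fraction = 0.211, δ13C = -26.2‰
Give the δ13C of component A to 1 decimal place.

Isotope mass balance: δ_bulk = Σ fᵢ·δᵢ.
-48.6 = 0.208×δ_A + 0.163×(-51.5) + 0.418×(-62.9) + 0.211×(-26.2)
0.208·δ_A = -48.6 − (-40.215) = -8.385
δ_A = -8.385 / 0.208 = -40.31‰

-40.3‰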